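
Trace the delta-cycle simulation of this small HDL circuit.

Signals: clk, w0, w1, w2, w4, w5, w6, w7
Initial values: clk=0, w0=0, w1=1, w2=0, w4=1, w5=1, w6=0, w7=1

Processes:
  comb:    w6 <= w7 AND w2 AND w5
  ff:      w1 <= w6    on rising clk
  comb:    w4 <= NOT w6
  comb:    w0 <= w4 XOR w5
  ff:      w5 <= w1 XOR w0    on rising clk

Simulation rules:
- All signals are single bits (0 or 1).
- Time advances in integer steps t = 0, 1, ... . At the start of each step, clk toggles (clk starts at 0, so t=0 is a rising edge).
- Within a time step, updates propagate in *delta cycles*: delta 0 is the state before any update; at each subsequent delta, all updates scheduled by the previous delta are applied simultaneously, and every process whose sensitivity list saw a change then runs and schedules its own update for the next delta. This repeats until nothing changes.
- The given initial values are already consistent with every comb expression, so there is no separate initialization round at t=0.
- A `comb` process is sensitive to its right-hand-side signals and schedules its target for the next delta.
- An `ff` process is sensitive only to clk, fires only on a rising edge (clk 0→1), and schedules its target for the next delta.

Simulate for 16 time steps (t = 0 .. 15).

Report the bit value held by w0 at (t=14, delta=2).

t0.Δ0 w4=1 w6=0 w0=0 clk=0 w5=1 w1=1 w2=0 w7=1
t0.Δ1 w4=1 w6=0 w0=0 clk=1 w5=1 w1=1 w2=0 w7=1
t0.Δ2 w4=1 w6=0 w0=0 clk=1 w5=1 w1=0 w2=0 w7=1
t1.Δ0 w4=1 w6=0 w0=0 clk=1 w5=1 w1=0 w2=0 w7=1
t1.Δ1 w4=1 w6=0 w0=0 clk=0 w5=1 w1=0 w2=0 w7=1
t2.Δ0 w4=1 w6=0 w0=0 clk=0 w5=1 w1=0 w2=0 w7=1
t2.Δ1 w4=1 w6=0 w0=0 clk=1 w5=1 w1=0 w2=0 w7=1
t2.Δ2 w4=1 w6=0 w0=0 clk=1 w5=0 w1=0 w2=0 w7=1
t2.Δ3 w4=1 w6=0 w0=1 clk=1 w5=0 w1=0 w2=0 w7=1
t3.Δ0 w4=1 w6=0 w0=1 clk=1 w5=0 w1=0 w2=0 w7=1
t3.Δ1 w4=1 w6=0 w0=1 clk=0 w5=0 w1=0 w2=0 w7=1
t4.Δ0 w4=1 w6=0 w0=1 clk=0 w5=0 w1=0 w2=0 w7=1
t4.Δ1 w4=1 w6=0 w0=1 clk=1 w5=0 w1=0 w2=0 w7=1
t4.Δ2 w4=1 w6=0 w0=1 clk=1 w5=1 w1=0 w2=0 w7=1
t4.Δ3 w4=1 w6=0 w0=0 clk=1 w5=1 w1=0 w2=0 w7=1
t5.Δ0 w4=1 w6=0 w0=0 clk=1 w5=1 w1=0 w2=0 w7=1
t5.Δ1 w4=1 w6=0 w0=0 clk=0 w5=1 w1=0 w2=0 w7=1
t6.Δ0 w4=1 w6=0 w0=0 clk=0 w5=1 w1=0 w2=0 w7=1
t6.Δ1 w4=1 w6=0 w0=0 clk=1 w5=1 w1=0 w2=0 w7=1
t6.Δ2 w4=1 w6=0 w0=0 clk=1 w5=0 w1=0 w2=0 w7=1
t6.Δ3 w4=1 w6=0 w0=1 clk=1 w5=0 w1=0 w2=0 w7=1
t7.Δ0 w4=1 w6=0 w0=1 clk=1 w5=0 w1=0 w2=0 w7=1
t7.Δ1 w4=1 w6=0 w0=1 clk=0 w5=0 w1=0 w2=0 w7=1
t8.Δ0 w4=1 w6=0 w0=1 clk=0 w5=0 w1=0 w2=0 w7=1
t8.Δ1 w4=1 w6=0 w0=1 clk=1 w5=0 w1=0 w2=0 w7=1
t8.Δ2 w4=1 w6=0 w0=1 clk=1 w5=1 w1=0 w2=0 w7=1
t8.Δ3 w4=1 w6=0 w0=0 clk=1 w5=1 w1=0 w2=0 w7=1
t9.Δ0 w4=1 w6=0 w0=0 clk=1 w5=1 w1=0 w2=0 w7=1
t9.Δ1 w4=1 w6=0 w0=0 clk=0 w5=1 w1=0 w2=0 w7=1
t10.Δ0 w4=1 w6=0 w0=0 clk=0 w5=1 w1=0 w2=0 w7=1
t10.Δ1 w4=1 w6=0 w0=0 clk=1 w5=1 w1=0 w2=0 w7=1
t10.Δ2 w4=1 w6=0 w0=0 clk=1 w5=0 w1=0 w2=0 w7=1
t10.Δ3 w4=1 w6=0 w0=1 clk=1 w5=0 w1=0 w2=0 w7=1
t11.Δ0 w4=1 w6=0 w0=1 clk=1 w5=0 w1=0 w2=0 w7=1
t11.Δ1 w4=1 w6=0 w0=1 clk=0 w5=0 w1=0 w2=0 w7=1
t12.Δ0 w4=1 w6=0 w0=1 clk=0 w5=0 w1=0 w2=0 w7=1
t12.Δ1 w4=1 w6=0 w0=1 clk=1 w5=0 w1=0 w2=0 w7=1
t12.Δ2 w4=1 w6=0 w0=1 clk=1 w5=1 w1=0 w2=0 w7=1
t12.Δ3 w4=1 w6=0 w0=0 clk=1 w5=1 w1=0 w2=0 w7=1
t13.Δ0 w4=1 w6=0 w0=0 clk=1 w5=1 w1=0 w2=0 w7=1
t13.Δ1 w4=1 w6=0 w0=0 clk=0 w5=1 w1=0 w2=0 w7=1
t14.Δ0 w4=1 w6=0 w0=0 clk=0 w5=1 w1=0 w2=0 w7=1
t14.Δ1 w4=1 w6=0 w0=0 clk=1 w5=1 w1=0 w2=0 w7=1
t14.Δ2 w4=1 w6=0 w0=0 clk=1 w5=0 w1=0 w2=0 w7=1
t14.Δ3 w4=1 w6=0 w0=1 clk=1 w5=0 w1=0 w2=0 w7=1
t15.Δ0 w4=1 w6=0 w0=1 clk=1 w5=0 w1=0 w2=0 w7=1
t15.Δ1 w4=1 w6=0 w0=1 clk=0 w5=0 w1=0 w2=0 w7=1

0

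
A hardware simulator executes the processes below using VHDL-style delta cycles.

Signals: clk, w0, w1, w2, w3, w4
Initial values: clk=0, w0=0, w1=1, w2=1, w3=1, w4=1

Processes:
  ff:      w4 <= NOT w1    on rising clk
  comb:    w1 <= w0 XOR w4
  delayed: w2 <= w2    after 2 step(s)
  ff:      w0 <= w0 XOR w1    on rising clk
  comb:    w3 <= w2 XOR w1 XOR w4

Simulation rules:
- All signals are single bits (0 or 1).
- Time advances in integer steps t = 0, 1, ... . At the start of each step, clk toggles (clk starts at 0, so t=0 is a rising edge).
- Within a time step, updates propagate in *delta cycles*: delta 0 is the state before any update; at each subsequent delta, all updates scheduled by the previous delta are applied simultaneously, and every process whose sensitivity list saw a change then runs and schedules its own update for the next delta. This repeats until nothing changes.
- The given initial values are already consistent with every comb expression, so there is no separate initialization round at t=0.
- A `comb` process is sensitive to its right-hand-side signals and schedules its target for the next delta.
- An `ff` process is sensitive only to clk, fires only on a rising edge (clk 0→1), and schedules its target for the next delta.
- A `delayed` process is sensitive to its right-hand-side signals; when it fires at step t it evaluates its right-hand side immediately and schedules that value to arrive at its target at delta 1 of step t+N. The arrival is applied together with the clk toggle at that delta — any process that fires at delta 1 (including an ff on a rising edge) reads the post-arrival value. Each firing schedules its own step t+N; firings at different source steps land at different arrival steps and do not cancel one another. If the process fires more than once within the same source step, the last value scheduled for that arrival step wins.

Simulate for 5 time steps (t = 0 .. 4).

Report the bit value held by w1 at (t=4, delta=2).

0

t0.Δ0 w4=1 clk=0 w0=0 w2=1 w3=1 w1=1
t0.Δ1 w4=1 clk=1 w0=0 w2=1 w3=1 w1=1
t0.Δ2 w4=0 clk=1 w0=1 w2=1 w3=1 w1=1
t0.Δ3 w4=0 clk=1 w0=1 w2=1 w3=0 w1=1
t1.Δ0 w4=0 clk=1 w0=1 w2=1 w3=0 w1=1
t1.Δ1 w4=0 clk=0 w0=1 w2=1 w3=0 w1=1
t2.Δ0 w4=0 clk=0 w0=1 w2=1 w3=0 w1=1
t2.Δ1 w4=0 clk=1 w0=1 w2=1 w3=0 w1=1
t2.Δ2 w4=0 clk=1 w0=0 w2=1 w3=0 w1=1
t2.Δ3 w4=0 clk=1 w0=0 w2=1 w3=0 w1=0
t2.Δ4 w4=0 clk=1 w0=0 w2=1 w3=1 w1=0
t3.Δ0 w4=0 clk=1 w0=0 w2=1 w3=1 w1=0
t3.Δ1 w4=0 clk=0 w0=0 w2=1 w3=1 w1=0
t4.Δ0 w4=0 clk=0 w0=0 w2=1 w3=1 w1=0
t4.Δ1 w4=0 clk=1 w0=0 w2=1 w3=1 w1=0
t4.Δ2 w4=1 clk=1 w0=0 w2=1 w3=1 w1=0
t4.Δ3 w4=1 clk=1 w0=0 w2=1 w3=0 w1=1
t4.Δ4 w4=1 clk=1 w0=0 w2=1 w3=1 w1=1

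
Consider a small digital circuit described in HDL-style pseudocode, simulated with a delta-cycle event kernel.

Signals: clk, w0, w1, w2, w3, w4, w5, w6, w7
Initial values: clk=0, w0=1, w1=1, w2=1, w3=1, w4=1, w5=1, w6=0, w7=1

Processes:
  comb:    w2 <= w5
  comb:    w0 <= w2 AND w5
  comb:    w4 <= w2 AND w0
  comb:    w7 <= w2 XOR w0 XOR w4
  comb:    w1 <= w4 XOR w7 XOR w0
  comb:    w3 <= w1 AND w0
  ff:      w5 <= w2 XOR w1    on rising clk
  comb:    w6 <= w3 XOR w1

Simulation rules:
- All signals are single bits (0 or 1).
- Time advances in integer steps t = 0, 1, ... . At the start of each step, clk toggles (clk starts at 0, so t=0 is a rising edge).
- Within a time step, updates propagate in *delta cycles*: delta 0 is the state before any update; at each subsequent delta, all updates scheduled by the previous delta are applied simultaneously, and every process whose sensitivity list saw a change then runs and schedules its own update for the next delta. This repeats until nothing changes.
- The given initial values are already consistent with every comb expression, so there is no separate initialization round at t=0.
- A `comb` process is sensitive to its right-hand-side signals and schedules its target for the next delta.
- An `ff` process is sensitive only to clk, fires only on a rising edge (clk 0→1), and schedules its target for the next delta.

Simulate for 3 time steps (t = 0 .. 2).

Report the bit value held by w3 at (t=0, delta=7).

0

[bits: w7,w3,w6,clk,w2,w1,w4,w5,w0]
t=0: Δ0=110011111 Δ1=110111111 Δ2=110111101 Δ3=110101100 Δ4=100100000 Δ5=000101000 Δ6=001100000 Δ7=000100000 | 7Δ
t=1: Δ0=000100000 Δ1=000000000 | 1Δ
t=2: Δ0=000000000 Δ1=000100000 | 1Δ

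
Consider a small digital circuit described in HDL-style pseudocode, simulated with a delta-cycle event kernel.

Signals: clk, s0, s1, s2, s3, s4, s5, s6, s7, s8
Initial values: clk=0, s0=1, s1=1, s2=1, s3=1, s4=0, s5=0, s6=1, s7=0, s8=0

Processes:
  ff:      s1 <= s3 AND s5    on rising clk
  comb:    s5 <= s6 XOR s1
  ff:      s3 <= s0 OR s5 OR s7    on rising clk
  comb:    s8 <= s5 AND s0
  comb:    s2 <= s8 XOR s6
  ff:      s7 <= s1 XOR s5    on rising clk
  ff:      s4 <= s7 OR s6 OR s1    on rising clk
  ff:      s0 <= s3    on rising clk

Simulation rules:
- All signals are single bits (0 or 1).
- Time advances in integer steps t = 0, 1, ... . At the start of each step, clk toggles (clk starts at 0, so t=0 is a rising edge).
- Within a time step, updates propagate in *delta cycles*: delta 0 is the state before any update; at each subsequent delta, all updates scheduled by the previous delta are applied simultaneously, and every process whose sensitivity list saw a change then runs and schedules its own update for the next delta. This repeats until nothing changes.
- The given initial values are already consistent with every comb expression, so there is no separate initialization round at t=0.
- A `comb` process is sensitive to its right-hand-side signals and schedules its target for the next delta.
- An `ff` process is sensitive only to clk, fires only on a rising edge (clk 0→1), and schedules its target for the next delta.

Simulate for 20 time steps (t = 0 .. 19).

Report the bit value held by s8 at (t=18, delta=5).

0

t=0 Δ0: clk=0 s0=1 s1=1 s4=0 s5=0 s2=1 s3=1 s6=1 s7=0 s8=0
  Δ1: clk:0→1
  Δ2: s1:1→0, s4:0→1, s7:0→1
  Δ3: s5:0→1
  Δ4: s8:0→1
  Δ5: s2:1→0
  (5Δ to stable)
t=1 Δ0: clk=1 s0=1 s1=0 s4=1 s5=1 s2=0 s3=1 s6=1 s7=1 s8=1
  Δ1: clk:1→0
  (1Δ to stable)
t=2 Δ0: clk=0 s0=1 s1=0 s4=1 s5=1 s2=0 s3=1 s6=1 s7=1 s8=1
  Δ1: clk:0→1
  Δ2: s1:0→1
  Δ3: s5:1→0
  Δ4: s8:1→0
  Δ5: s2:0→1
  (5Δ to stable)
t=3 Δ0: clk=1 s0=1 s1=1 s4=1 s5=0 s2=1 s3=1 s6=1 s7=1 s8=0
  Δ1: clk:1→0
  (1Δ to stable)
t=4 Δ0: clk=0 s0=1 s1=1 s4=1 s5=0 s2=1 s3=1 s6=1 s7=1 s8=0
  Δ1: clk:0→1
  Δ2: s1:1→0
  Δ3: s5:0→1
  Δ4: s8:0→1
  Δ5: s2:1→0
  (5Δ to stable)
t=5 Δ0: clk=1 s0=1 s1=0 s4=1 s5=1 s2=0 s3=1 s6=1 s7=1 s8=1
  Δ1: clk:1→0
  (1Δ to stable)
t=6 Δ0: clk=0 s0=1 s1=0 s4=1 s5=1 s2=0 s3=1 s6=1 s7=1 s8=1
  Δ1: clk:0→1
  Δ2: s1:0→1
  Δ3: s5:1→0
  Δ4: s8:1→0
  Δ5: s2:0→1
  (5Δ to stable)
t=7 Δ0: clk=1 s0=1 s1=1 s4=1 s5=0 s2=1 s3=1 s6=1 s7=1 s8=0
  Δ1: clk:1→0
  (1Δ to stable)
t=8 Δ0: clk=0 s0=1 s1=1 s4=1 s5=0 s2=1 s3=1 s6=1 s7=1 s8=0
  Δ1: clk:0→1
  Δ2: s1:1→0
  Δ3: s5:0→1
  Δ4: s8:0→1
  Δ5: s2:1→0
  (5Δ to stable)
t=9 Δ0: clk=1 s0=1 s1=0 s4=1 s5=1 s2=0 s3=1 s6=1 s7=1 s8=1
  Δ1: clk:1→0
  (1Δ to stable)
t=10 Δ0: clk=0 s0=1 s1=0 s4=1 s5=1 s2=0 s3=1 s6=1 s7=1 s8=1
  Δ1: clk:0→1
  Δ2: s1:0→1
  Δ3: s5:1→0
  Δ4: s8:1→0
  Δ5: s2:0→1
  (5Δ to stable)
t=11 Δ0: clk=1 s0=1 s1=1 s4=1 s5=0 s2=1 s3=1 s6=1 s7=1 s8=0
  Δ1: clk:1→0
  (1Δ to stable)
t=12 Δ0: clk=0 s0=1 s1=1 s4=1 s5=0 s2=1 s3=1 s6=1 s7=1 s8=0
  Δ1: clk:0→1
  Δ2: s1:1→0
  Δ3: s5:0→1
  Δ4: s8:0→1
  Δ5: s2:1→0
  (5Δ to stable)
t=13 Δ0: clk=1 s0=1 s1=0 s4=1 s5=1 s2=0 s3=1 s6=1 s7=1 s8=1
  Δ1: clk:1→0
  (1Δ to stable)
t=14 Δ0: clk=0 s0=1 s1=0 s4=1 s5=1 s2=0 s3=1 s6=1 s7=1 s8=1
  Δ1: clk:0→1
  Δ2: s1:0→1
  Δ3: s5:1→0
  Δ4: s8:1→0
  Δ5: s2:0→1
  (5Δ to stable)
t=15 Δ0: clk=1 s0=1 s1=1 s4=1 s5=0 s2=1 s3=1 s6=1 s7=1 s8=0
  Δ1: clk:1→0
  (1Δ to stable)
t=16 Δ0: clk=0 s0=1 s1=1 s4=1 s5=0 s2=1 s3=1 s6=1 s7=1 s8=0
  Δ1: clk:0→1
  Δ2: s1:1→0
  Δ3: s5:0→1
  Δ4: s8:0→1
  Δ5: s2:1→0
  (5Δ to stable)
t=17 Δ0: clk=1 s0=1 s1=0 s4=1 s5=1 s2=0 s3=1 s6=1 s7=1 s8=1
  Δ1: clk:1→0
  (1Δ to stable)
t=18 Δ0: clk=0 s0=1 s1=0 s4=1 s5=1 s2=0 s3=1 s6=1 s7=1 s8=1
  Δ1: clk:0→1
  Δ2: s1:0→1
  Δ3: s5:1→0
  Δ4: s8:1→0
  Δ5: s2:0→1
  (5Δ to stable)
t=19 Δ0: clk=1 s0=1 s1=1 s4=1 s5=0 s2=1 s3=1 s6=1 s7=1 s8=0
  Δ1: clk:1→0
  (1Δ to stable)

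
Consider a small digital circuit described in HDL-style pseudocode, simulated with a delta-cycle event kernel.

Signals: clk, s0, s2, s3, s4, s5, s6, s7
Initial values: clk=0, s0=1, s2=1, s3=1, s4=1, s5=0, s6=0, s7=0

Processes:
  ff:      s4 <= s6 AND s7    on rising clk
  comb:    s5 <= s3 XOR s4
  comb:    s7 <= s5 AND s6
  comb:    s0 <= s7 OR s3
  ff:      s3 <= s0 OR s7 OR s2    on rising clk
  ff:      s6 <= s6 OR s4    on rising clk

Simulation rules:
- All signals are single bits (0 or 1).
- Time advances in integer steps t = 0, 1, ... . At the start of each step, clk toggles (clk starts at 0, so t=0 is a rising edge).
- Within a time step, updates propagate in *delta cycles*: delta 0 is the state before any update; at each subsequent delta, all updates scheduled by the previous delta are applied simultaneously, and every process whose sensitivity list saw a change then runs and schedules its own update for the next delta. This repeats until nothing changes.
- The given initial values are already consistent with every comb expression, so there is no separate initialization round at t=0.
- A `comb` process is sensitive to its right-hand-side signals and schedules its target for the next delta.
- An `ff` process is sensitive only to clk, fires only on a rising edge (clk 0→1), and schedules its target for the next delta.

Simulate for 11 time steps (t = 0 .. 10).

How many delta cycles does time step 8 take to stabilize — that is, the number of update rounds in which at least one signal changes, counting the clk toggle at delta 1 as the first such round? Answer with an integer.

4

t0.Δ0 s2=1 s5=0 s6=0 clk=0 s7=0 s3=1 s4=1 s0=1
t0.Δ1 s2=1 s5=0 s6=0 clk=1 s7=0 s3=1 s4=1 s0=1
t0.Δ2 s2=1 s5=0 s6=1 clk=1 s7=0 s3=1 s4=0 s0=1
t0.Δ3 s2=1 s5=1 s6=1 clk=1 s7=0 s3=1 s4=0 s0=1
t0.Δ4 s2=1 s5=1 s6=1 clk=1 s7=1 s3=1 s4=0 s0=1
t1.Δ0 s2=1 s5=1 s6=1 clk=1 s7=1 s3=1 s4=0 s0=1
t1.Δ1 s2=1 s5=1 s6=1 clk=0 s7=1 s3=1 s4=0 s0=1
t2.Δ0 s2=1 s5=1 s6=1 clk=0 s7=1 s3=1 s4=0 s0=1
t2.Δ1 s2=1 s5=1 s6=1 clk=1 s7=1 s3=1 s4=0 s0=1
t2.Δ2 s2=1 s5=1 s6=1 clk=1 s7=1 s3=1 s4=1 s0=1
t2.Δ3 s2=1 s5=0 s6=1 clk=1 s7=1 s3=1 s4=1 s0=1
t2.Δ4 s2=1 s5=0 s6=1 clk=1 s7=0 s3=1 s4=1 s0=1
t3.Δ0 s2=1 s5=0 s6=1 clk=1 s7=0 s3=1 s4=1 s0=1
t3.Δ1 s2=1 s5=0 s6=1 clk=0 s7=0 s3=1 s4=1 s0=1
t4.Δ0 s2=1 s5=0 s6=1 clk=0 s7=0 s3=1 s4=1 s0=1
t4.Δ1 s2=1 s5=0 s6=1 clk=1 s7=0 s3=1 s4=1 s0=1
t4.Δ2 s2=1 s5=0 s6=1 clk=1 s7=0 s3=1 s4=0 s0=1
t4.Δ3 s2=1 s5=1 s6=1 clk=1 s7=0 s3=1 s4=0 s0=1
t4.Δ4 s2=1 s5=1 s6=1 clk=1 s7=1 s3=1 s4=0 s0=1
t5.Δ0 s2=1 s5=1 s6=1 clk=1 s7=1 s3=1 s4=0 s0=1
t5.Δ1 s2=1 s5=1 s6=1 clk=0 s7=1 s3=1 s4=0 s0=1
t6.Δ0 s2=1 s5=1 s6=1 clk=0 s7=1 s3=1 s4=0 s0=1
t6.Δ1 s2=1 s5=1 s6=1 clk=1 s7=1 s3=1 s4=0 s0=1
t6.Δ2 s2=1 s5=1 s6=1 clk=1 s7=1 s3=1 s4=1 s0=1
t6.Δ3 s2=1 s5=0 s6=1 clk=1 s7=1 s3=1 s4=1 s0=1
t6.Δ4 s2=1 s5=0 s6=1 clk=1 s7=0 s3=1 s4=1 s0=1
t7.Δ0 s2=1 s5=0 s6=1 clk=1 s7=0 s3=1 s4=1 s0=1
t7.Δ1 s2=1 s5=0 s6=1 clk=0 s7=0 s3=1 s4=1 s0=1
t8.Δ0 s2=1 s5=0 s6=1 clk=0 s7=0 s3=1 s4=1 s0=1
t8.Δ1 s2=1 s5=0 s6=1 clk=1 s7=0 s3=1 s4=1 s0=1
t8.Δ2 s2=1 s5=0 s6=1 clk=1 s7=0 s3=1 s4=0 s0=1
t8.Δ3 s2=1 s5=1 s6=1 clk=1 s7=0 s3=1 s4=0 s0=1
t8.Δ4 s2=1 s5=1 s6=1 clk=1 s7=1 s3=1 s4=0 s0=1
t9.Δ0 s2=1 s5=1 s6=1 clk=1 s7=1 s3=1 s4=0 s0=1
t9.Δ1 s2=1 s5=1 s6=1 clk=0 s7=1 s3=1 s4=0 s0=1
t10.Δ0 s2=1 s5=1 s6=1 clk=0 s7=1 s3=1 s4=0 s0=1
t10.Δ1 s2=1 s5=1 s6=1 clk=1 s7=1 s3=1 s4=0 s0=1
t10.Δ2 s2=1 s5=1 s6=1 clk=1 s7=1 s3=1 s4=1 s0=1
t10.Δ3 s2=1 s5=0 s6=1 clk=1 s7=1 s3=1 s4=1 s0=1
t10.Δ4 s2=1 s5=0 s6=1 clk=1 s7=0 s3=1 s4=1 s0=1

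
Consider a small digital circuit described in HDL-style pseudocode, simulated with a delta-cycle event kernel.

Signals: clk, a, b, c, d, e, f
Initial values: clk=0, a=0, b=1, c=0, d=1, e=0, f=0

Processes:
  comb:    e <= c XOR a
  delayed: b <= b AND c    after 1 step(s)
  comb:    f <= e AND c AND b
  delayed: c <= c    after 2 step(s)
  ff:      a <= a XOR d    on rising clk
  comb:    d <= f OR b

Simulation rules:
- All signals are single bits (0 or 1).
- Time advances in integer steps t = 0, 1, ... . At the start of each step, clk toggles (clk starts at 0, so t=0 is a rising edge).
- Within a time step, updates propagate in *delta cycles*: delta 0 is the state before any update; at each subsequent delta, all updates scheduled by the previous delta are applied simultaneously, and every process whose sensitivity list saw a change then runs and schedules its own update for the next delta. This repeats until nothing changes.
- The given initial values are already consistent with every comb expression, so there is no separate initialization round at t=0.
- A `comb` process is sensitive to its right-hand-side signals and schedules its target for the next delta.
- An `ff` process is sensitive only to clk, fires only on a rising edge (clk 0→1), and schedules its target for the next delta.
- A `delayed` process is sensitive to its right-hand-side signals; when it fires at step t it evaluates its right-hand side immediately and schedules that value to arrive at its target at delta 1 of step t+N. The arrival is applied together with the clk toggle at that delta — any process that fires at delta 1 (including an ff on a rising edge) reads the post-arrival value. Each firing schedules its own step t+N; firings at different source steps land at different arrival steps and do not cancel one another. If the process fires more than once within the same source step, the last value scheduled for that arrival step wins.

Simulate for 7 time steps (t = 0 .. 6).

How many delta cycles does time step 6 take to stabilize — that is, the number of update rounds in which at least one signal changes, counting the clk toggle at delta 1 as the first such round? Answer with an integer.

3

[bits: a,f,b,c,e,d,clk]
t=0: Δ0=0010010 Δ1=0010011 Δ2=1010011 Δ3=1010111 | 3Δ
t=1: Δ0=1010111 Δ1=1010110 | 1Δ
t=2: Δ0=1010110 Δ1=1010111 Δ2=0010111 Δ3=0010011 | 3Δ
t=3: Δ0=0010011 Δ1=0010010 | 1Δ
t=4: Δ0=0010010 Δ1=0010011 Δ2=1010011 Δ3=1010111 | 3Δ
t=5: Δ0=1010111 Δ1=1010110 | 1Δ
t=6: Δ0=1010110 Δ1=1010111 Δ2=0010111 Δ3=0010011 | 3Δ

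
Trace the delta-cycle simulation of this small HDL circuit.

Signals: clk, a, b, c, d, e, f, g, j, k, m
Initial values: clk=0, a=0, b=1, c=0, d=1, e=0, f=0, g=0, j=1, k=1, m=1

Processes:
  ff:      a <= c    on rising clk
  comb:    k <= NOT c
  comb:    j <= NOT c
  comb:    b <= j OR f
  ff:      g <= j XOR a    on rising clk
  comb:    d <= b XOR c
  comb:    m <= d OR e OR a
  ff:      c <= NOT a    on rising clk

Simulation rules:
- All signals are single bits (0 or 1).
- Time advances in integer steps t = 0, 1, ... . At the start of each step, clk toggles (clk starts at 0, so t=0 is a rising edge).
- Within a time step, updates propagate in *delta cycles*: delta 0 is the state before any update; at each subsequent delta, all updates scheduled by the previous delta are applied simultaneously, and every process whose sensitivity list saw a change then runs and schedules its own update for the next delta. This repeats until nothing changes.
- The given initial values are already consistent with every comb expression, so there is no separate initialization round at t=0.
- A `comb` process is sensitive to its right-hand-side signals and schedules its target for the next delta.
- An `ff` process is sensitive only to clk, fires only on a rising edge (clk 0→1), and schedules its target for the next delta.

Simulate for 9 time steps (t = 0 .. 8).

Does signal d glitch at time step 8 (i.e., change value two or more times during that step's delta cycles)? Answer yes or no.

[bits: m,k,b,clk,d,g,c,e,f,j,a]
t=0: Δ0=11101000010 Δ1=11111000010 Δ2=11111110010 Δ3=10110110000 Δ4=00010110000 Δ5=00011110000 Δ6=10011110000 | 6Δ
t=1: Δ0=10011110000 Δ1=10001110000 | 1Δ
t=2: Δ0=10001110000 Δ1=10011110000 Δ2=10011010001 | 2Δ
t=3: Δ0=10011010001 Δ1=10001010001 | 1Δ
t=4: Δ0=10001010001 Δ1=10011010001 Δ2=10011100001 Δ3=11010100011 Δ4=11110100011 Δ5=11111100011 | 5Δ
t=5: Δ0=11111100011 Δ1=11101100011 | 1Δ
t=6: Δ0=11101100011 Δ1=11111100011 Δ2=11111000010 | 2Δ
t=7: Δ0=11111000010 Δ1=11101000010 | 1Δ
t=8: Δ0=11101000010 Δ1=11111000010 Δ2=11111110010 Δ3=10110110000 Δ4=00010110000 Δ5=00011110000 Δ6=10011110000 | 6Δ

yes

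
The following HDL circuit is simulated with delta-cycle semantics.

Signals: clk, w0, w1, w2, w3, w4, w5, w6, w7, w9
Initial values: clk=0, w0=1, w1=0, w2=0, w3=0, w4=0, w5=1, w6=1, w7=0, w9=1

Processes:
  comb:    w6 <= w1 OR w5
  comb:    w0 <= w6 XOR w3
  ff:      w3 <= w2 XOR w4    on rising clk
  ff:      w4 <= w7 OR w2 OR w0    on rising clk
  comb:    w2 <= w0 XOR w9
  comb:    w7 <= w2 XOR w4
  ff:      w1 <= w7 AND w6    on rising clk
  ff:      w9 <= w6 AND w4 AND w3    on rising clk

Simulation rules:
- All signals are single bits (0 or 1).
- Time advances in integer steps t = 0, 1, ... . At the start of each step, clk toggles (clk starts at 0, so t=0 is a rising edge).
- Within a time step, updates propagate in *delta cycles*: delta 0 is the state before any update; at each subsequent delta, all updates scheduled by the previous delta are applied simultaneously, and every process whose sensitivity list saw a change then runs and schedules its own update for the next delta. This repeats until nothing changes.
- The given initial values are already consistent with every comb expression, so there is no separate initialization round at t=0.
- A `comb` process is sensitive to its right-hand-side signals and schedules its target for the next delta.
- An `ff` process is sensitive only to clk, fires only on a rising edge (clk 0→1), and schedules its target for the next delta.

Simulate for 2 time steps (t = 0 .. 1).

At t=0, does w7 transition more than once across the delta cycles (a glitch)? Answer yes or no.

yes

[bits: w1,w4,clk,w0,w9,w7,w2,w3,w5,w6]
t=0: Δ0=0001100011 Δ1=0011100011 Δ2=0111000011 Δ3=0111011011 Δ4=0111001011 | 4Δ
t=1: Δ0=0111001011 Δ1=0101001011 | 1Δ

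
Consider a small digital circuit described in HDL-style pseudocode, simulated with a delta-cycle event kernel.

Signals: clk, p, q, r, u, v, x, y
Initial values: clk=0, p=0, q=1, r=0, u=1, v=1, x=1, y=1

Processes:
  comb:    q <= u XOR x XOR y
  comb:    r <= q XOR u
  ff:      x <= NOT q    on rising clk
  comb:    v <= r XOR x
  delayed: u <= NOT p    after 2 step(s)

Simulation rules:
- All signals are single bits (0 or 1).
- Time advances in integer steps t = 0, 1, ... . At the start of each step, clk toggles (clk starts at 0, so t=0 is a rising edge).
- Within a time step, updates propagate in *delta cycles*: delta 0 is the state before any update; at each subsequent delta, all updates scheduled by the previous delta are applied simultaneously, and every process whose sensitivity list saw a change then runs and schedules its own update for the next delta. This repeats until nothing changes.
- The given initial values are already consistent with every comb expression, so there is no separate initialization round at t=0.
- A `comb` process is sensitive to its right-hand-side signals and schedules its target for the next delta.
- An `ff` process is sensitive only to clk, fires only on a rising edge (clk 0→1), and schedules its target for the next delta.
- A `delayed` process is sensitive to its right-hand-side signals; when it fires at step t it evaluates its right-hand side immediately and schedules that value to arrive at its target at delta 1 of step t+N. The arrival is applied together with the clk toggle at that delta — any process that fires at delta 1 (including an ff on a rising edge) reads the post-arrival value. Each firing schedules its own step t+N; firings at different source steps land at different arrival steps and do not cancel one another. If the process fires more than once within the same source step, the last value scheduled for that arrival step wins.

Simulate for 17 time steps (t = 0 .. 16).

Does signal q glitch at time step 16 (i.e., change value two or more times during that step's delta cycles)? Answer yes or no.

t0.Δ0 clk=0 x=1 r=0 v=1 u=1 y=1 q=1 p=0
t0.Δ1 clk=1 x=1 r=0 v=1 u=1 y=1 q=1 p=0
t0.Δ2 clk=1 x=0 r=0 v=1 u=1 y=1 q=1 p=0
t0.Δ3 clk=1 x=0 r=0 v=0 u=1 y=1 q=0 p=0
t0.Δ4 clk=1 x=0 r=1 v=0 u=1 y=1 q=0 p=0
t0.Δ5 clk=1 x=0 r=1 v=1 u=1 y=1 q=0 p=0
t1.Δ0 clk=1 x=0 r=1 v=1 u=1 y=1 q=0 p=0
t1.Δ1 clk=0 x=0 r=1 v=1 u=1 y=1 q=0 p=0
t2.Δ0 clk=0 x=0 r=1 v=1 u=1 y=1 q=0 p=0
t2.Δ1 clk=1 x=0 r=1 v=1 u=1 y=1 q=0 p=0
t2.Δ2 clk=1 x=1 r=1 v=1 u=1 y=1 q=0 p=0
t2.Δ3 clk=1 x=1 r=1 v=0 u=1 y=1 q=1 p=0
t2.Δ4 clk=1 x=1 r=0 v=0 u=1 y=1 q=1 p=0
t2.Δ5 clk=1 x=1 r=0 v=1 u=1 y=1 q=1 p=0
t3.Δ0 clk=1 x=1 r=0 v=1 u=1 y=1 q=1 p=0
t3.Δ1 clk=0 x=1 r=0 v=1 u=1 y=1 q=1 p=0
t4.Δ0 clk=0 x=1 r=0 v=1 u=1 y=1 q=1 p=0
t4.Δ1 clk=1 x=1 r=0 v=1 u=1 y=1 q=1 p=0
t4.Δ2 clk=1 x=0 r=0 v=1 u=1 y=1 q=1 p=0
t4.Δ3 clk=1 x=0 r=0 v=0 u=1 y=1 q=0 p=0
t4.Δ4 clk=1 x=0 r=1 v=0 u=1 y=1 q=0 p=0
t4.Δ5 clk=1 x=0 r=1 v=1 u=1 y=1 q=0 p=0
t5.Δ0 clk=1 x=0 r=1 v=1 u=1 y=1 q=0 p=0
t5.Δ1 clk=0 x=0 r=1 v=1 u=1 y=1 q=0 p=0
t6.Δ0 clk=0 x=0 r=1 v=1 u=1 y=1 q=0 p=0
t6.Δ1 clk=1 x=0 r=1 v=1 u=1 y=1 q=0 p=0
t6.Δ2 clk=1 x=1 r=1 v=1 u=1 y=1 q=0 p=0
t6.Δ3 clk=1 x=1 r=1 v=0 u=1 y=1 q=1 p=0
t6.Δ4 clk=1 x=1 r=0 v=0 u=1 y=1 q=1 p=0
t6.Δ5 clk=1 x=1 r=0 v=1 u=1 y=1 q=1 p=0
t7.Δ0 clk=1 x=1 r=0 v=1 u=1 y=1 q=1 p=0
t7.Δ1 clk=0 x=1 r=0 v=1 u=1 y=1 q=1 p=0
t8.Δ0 clk=0 x=1 r=0 v=1 u=1 y=1 q=1 p=0
t8.Δ1 clk=1 x=1 r=0 v=1 u=1 y=1 q=1 p=0
t8.Δ2 clk=1 x=0 r=0 v=1 u=1 y=1 q=1 p=0
t8.Δ3 clk=1 x=0 r=0 v=0 u=1 y=1 q=0 p=0
t8.Δ4 clk=1 x=0 r=1 v=0 u=1 y=1 q=0 p=0
t8.Δ5 clk=1 x=0 r=1 v=1 u=1 y=1 q=0 p=0
t9.Δ0 clk=1 x=0 r=1 v=1 u=1 y=1 q=0 p=0
t9.Δ1 clk=0 x=0 r=1 v=1 u=1 y=1 q=0 p=0
t10.Δ0 clk=0 x=0 r=1 v=1 u=1 y=1 q=0 p=0
t10.Δ1 clk=1 x=0 r=1 v=1 u=1 y=1 q=0 p=0
t10.Δ2 clk=1 x=1 r=1 v=1 u=1 y=1 q=0 p=0
t10.Δ3 clk=1 x=1 r=1 v=0 u=1 y=1 q=1 p=0
t10.Δ4 clk=1 x=1 r=0 v=0 u=1 y=1 q=1 p=0
t10.Δ5 clk=1 x=1 r=0 v=1 u=1 y=1 q=1 p=0
t11.Δ0 clk=1 x=1 r=0 v=1 u=1 y=1 q=1 p=0
t11.Δ1 clk=0 x=1 r=0 v=1 u=1 y=1 q=1 p=0
t12.Δ0 clk=0 x=1 r=0 v=1 u=1 y=1 q=1 p=0
t12.Δ1 clk=1 x=1 r=0 v=1 u=1 y=1 q=1 p=0
t12.Δ2 clk=1 x=0 r=0 v=1 u=1 y=1 q=1 p=0
t12.Δ3 clk=1 x=0 r=0 v=0 u=1 y=1 q=0 p=0
t12.Δ4 clk=1 x=0 r=1 v=0 u=1 y=1 q=0 p=0
t12.Δ5 clk=1 x=0 r=1 v=1 u=1 y=1 q=0 p=0
t13.Δ0 clk=1 x=0 r=1 v=1 u=1 y=1 q=0 p=0
t13.Δ1 clk=0 x=0 r=1 v=1 u=1 y=1 q=0 p=0
t14.Δ0 clk=0 x=0 r=1 v=1 u=1 y=1 q=0 p=0
t14.Δ1 clk=1 x=0 r=1 v=1 u=1 y=1 q=0 p=0
t14.Δ2 clk=1 x=1 r=1 v=1 u=1 y=1 q=0 p=0
t14.Δ3 clk=1 x=1 r=1 v=0 u=1 y=1 q=1 p=0
t14.Δ4 clk=1 x=1 r=0 v=0 u=1 y=1 q=1 p=0
t14.Δ5 clk=1 x=1 r=0 v=1 u=1 y=1 q=1 p=0
t15.Δ0 clk=1 x=1 r=0 v=1 u=1 y=1 q=1 p=0
t15.Δ1 clk=0 x=1 r=0 v=1 u=1 y=1 q=1 p=0
t16.Δ0 clk=0 x=1 r=0 v=1 u=1 y=1 q=1 p=0
t16.Δ1 clk=1 x=1 r=0 v=1 u=1 y=1 q=1 p=0
t16.Δ2 clk=1 x=0 r=0 v=1 u=1 y=1 q=1 p=0
t16.Δ3 clk=1 x=0 r=0 v=0 u=1 y=1 q=0 p=0
t16.Δ4 clk=1 x=0 r=1 v=0 u=1 y=1 q=0 p=0
t16.Δ5 clk=1 x=0 r=1 v=1 u=1 y=1 q=0 p=0

no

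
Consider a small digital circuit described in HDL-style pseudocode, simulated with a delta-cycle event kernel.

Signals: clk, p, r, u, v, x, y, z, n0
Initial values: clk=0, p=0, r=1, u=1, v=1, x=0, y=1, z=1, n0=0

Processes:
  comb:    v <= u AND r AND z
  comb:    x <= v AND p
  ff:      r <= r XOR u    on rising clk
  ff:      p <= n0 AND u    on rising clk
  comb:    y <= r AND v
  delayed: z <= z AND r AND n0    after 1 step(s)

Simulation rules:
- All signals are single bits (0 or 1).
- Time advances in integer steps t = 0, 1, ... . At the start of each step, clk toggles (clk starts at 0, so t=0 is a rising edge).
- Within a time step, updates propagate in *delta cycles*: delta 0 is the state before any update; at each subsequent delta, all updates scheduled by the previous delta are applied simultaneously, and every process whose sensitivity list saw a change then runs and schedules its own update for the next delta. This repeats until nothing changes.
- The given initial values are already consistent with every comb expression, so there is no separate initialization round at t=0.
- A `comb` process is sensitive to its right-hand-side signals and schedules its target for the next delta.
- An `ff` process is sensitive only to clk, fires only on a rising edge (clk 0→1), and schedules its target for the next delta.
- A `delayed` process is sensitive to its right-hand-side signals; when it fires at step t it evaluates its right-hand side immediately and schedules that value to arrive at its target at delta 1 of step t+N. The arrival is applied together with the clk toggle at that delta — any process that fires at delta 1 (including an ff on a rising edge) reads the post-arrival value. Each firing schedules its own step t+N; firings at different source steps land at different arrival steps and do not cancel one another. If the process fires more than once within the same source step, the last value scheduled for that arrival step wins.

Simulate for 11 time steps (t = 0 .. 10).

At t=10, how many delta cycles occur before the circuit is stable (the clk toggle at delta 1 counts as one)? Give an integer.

t0.Δ0 p=0 clk=0 v=1 y=1 n0=0 r=1 z=1 u=1 x=0
t0.Δ1 p=0 clk=1 v=1 y=1 n0=0 r=1 z=1 u=1 x=0
t0.Δ2 p=0 clk=1 v=1 y=1 n0=0 r=0 z=1 u=1 x=0
t0.Δ3 p=0 clk=1 v=0 y=0 n0=0 r=0 z=1 u=1 x=0
t1.Δ0 p=0 clk=1 v=0 y=0 n0=0 r=0 z=1 u=1 x=0
t1.Δ1 p=0 clk=0 v=0 y=0 n0=0 r=0 z=0 u=1 x=0
t2.Δ0 p=0 clk=0 v=0 y=0 n0=0 r=0 z=0 u=1 x=0
t2.Δ1 p=0 clk=1 v=0 y=0 n0=0 r=0 z=0 u=1 x=0
t2.Δ2 p=0 clk=1 v=0 y=0 n0=0 r=1 z=0 u=1 x=0
t3.Δ0 p=0 clk=1 v=0 y=0 n0=0 r=1 z=0 u=1 x=0
t3.Δ1 p=0 clk=0 v=0 y=0 n0=0 r=1 z=0 u=1 x=0
t4.Δ0 p=0 clk=0 v=0 y=0 n0=0 r=1 z=0 u=1 x=0
t4.Δ1 p=0 clk=1 v=0 y=0 n0=0 r=1 z=0 u=1 x=0
t4.Δ2 p=0 clk=1 v=0 y=0 n0=0 r=0 z=0 u=1 x=0
t5.Δ0 p=0 clk=1 v=0 y=0 n0=0 r=0 z=0 u=1 x=0
t5.Δ1 p=0 clk=0 v=0 y=0 n0=0 r=0 z=0 u=1 x=0
t6.Δ0 p=0 clk=0 v=0 y=0 n0=0 r=0 z=0 u=1 x=0
t6.Δ1 p=0 clk=1 v=0 y=0 n0=0 r=0 z=0 u=1 x=0
t6.Δ2 p=0 clk=1 v=0 y=0 n0=0 r=1 z=0 u=1 x=0
t7.Δ0 p=0 clk=1 v=0 y=0 n0=0 r=1 z=0 u=1 x=0
t7.Δ1 p=0 clk=0 v=0 y=0 n0=0 r=1 z=0 u=1 x=0
t8.Δ0 p=0 clk=0 v=0 y=0 n0=0 r=1 z=0 u=1 x=0
t8.Δ1 p=0 clk=1 v=0 y=0 n0=0 r=1 z=0 u=1 x=0
t8.Δ2 p=0 clk=1 v=0 y=0 n0=0 r=0 z=0 u=1 x=0
t9.Δ0 p=0 clk=1 v=0 y=0 n0=0 r=0 z=0 u=1 x=0
t9.Δ1 p=0 clk=0 v=0 y=0 n0=0 r=0 z=0 u=1 x=0
t10.Δ0 p=0 clk=0 v=0 y=0 n0=0 r=0 z=0 u=1 x=0
t10.Δ1 p=0 clk=1 v=0 y=0 n0=0 r=0 z=0 u=1 x=0
t10.Δ2 p=0 clk=1 v=0 y=0 n0=0 r=1 z=0 u=1 x=0

2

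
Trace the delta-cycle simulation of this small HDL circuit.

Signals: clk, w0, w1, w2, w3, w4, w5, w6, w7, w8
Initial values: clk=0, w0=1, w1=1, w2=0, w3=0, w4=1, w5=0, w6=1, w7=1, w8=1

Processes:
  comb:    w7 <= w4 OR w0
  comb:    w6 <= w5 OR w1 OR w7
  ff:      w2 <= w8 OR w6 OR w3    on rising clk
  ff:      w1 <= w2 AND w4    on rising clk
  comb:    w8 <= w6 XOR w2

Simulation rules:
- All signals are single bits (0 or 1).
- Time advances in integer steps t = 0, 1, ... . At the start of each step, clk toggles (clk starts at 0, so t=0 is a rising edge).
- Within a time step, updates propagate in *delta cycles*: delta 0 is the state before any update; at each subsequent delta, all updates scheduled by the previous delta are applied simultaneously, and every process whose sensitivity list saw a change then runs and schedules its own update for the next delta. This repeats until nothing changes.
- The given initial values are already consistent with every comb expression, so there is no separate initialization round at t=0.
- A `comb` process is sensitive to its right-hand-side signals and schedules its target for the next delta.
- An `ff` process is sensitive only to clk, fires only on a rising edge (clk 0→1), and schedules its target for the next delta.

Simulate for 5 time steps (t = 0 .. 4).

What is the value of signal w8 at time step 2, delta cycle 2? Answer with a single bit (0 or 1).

t0.Δ0 w7=1 w6=1 w0=1 w4=1 w8=1 w3=0 w5=0 clk=0 w2=0 w1=1
t0.Δ1 w7=1 w6=1 w0=1 w4=1 w8=1 w3=0 w5=0 clk=1 w2=0 w1=1
t0.Δ2 w7=1 w6=1 w0=1 w4=1 w8=1 w3=0 w5=0 clk=1 w2=1 w1=0
t0.Δ3 w7=1 w6=1 w0=1 w4=1 w8=0 w3=0 w5=0 clk=1 w2=1 w1=0
t1.Δ0 w7=1 w6=1 w0=1 w4=1 w8=0 w3=0 w5=0 clk=1 w2=1 w1=0
t1.Δ1 w7=1 w6=1 w0=1 w4=1 w8=0 w3=0 w5=0 clk=0 w2=1 w1=0
t2.Δ0 w7=1 w6=1 w0=1 w4=1 w8=0 w3=0 w5=0 clk=0 w2=1 w1=0
t2.Δ1 w7=1 w6=1 w0=1 w4=1 w8=0 w3=0 w5=0 clk=1 w2=1 w1=0
t2.Δ2 w7=1 w6=1 w0=1 w4=1 w8=0 w3=0 w5=0 clk=1 w2=1 w1=1
t3.Δ0 w7=1 w6=1 w0=1 w4=1 w8=0 w3=0 w5=0 clk=1 w2=1 w1=1
t3.Δ1 w7=1 w6=1 w0=1 w4=1 w8=0 w3=0 w5=0 clk=0 w2=1 w1=1
t4.Δ0 w7=1 w6=1 w0=1 w4=1 w8=0 w3=0 w5=0 clk=0 w2=1 w1=1
t4.Δ1 w7=1 w6=1 w0=1 w4=1 w8=0 w3=0 w5=0 clk=1 w2=1 w1=1

0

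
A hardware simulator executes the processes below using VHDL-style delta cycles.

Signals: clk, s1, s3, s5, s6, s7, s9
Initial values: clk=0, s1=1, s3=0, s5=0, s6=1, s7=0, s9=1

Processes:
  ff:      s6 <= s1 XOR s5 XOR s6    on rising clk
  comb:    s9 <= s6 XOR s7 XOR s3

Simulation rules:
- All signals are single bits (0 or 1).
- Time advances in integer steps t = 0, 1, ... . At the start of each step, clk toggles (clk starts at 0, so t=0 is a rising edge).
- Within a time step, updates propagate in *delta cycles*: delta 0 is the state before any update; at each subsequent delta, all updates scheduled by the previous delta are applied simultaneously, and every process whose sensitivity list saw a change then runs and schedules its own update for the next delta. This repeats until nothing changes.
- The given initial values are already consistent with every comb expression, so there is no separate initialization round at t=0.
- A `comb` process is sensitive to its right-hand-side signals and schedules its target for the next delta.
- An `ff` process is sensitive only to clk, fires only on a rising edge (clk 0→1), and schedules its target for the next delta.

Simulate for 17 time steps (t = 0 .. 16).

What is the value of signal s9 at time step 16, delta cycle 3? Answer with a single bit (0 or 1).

t=0 Δ0: s1=1 s5=0 s7=0 s6=1 clk=0 s9=1 s3=0
  Δ1: clk:0→1
  Δ2: s6:1→0
  Δ3: s9:1→0
  (3Δ to stable)
t=1 Δ0: s1=1 s5=0 s7=0 s6=0 clk=1 s9=0 s3=0
  Δ1: clk:1→0
  (1Δ to stable)
t=2 Δ0: s1=1 s5=0 s7=0 s6=0 clk=0 s9=0 s3=0
  Δ1: clk:0→1
  Δ2: s6:0→1
  Δ3: s9:0→1
  (3Δ to stable)
t=3 Δ0: s1=1 s5=0 s7=0 s6=1 clk=1 s9=1 s3=0
  Δ1: clk:1→0
  (1Δ to stable)
t=4 Δ0: s1=1 s5=0 s7=0 s6=1 clk=0 s9=1 s3=0
  Δ1: clk:0→1
  Δ2: s6:1→0
  Δ3: s9:1→0
  (3Δ to stable)
t=5 Δ0: s1=1 s5=0 s7=0 s6=0 clk=1 s9=0 s3=0
  Δ1: clk:1→0
  (1Δ to stable)
t=6 Δ0: s1=1 s5=0 s7=0 s6=0 clk=0 s9=0 s3=0
  Δ1: clk:0→1
  Δ2: s6:0→1
  Δ3: s9:0→1
  (3Δ to stable)
t=7 Δ0: s1=1 s5=0 s7=0 s6=1 clk=1 s9=1 s3=0
  Δ1: clk:1→0
  (1Δ to stable)
t=8 Δ0: s1=1 s5=0 s7=0 s6=1 clk=0 s9=1 s3=0
  Δ1: clk:0→1
  Δ2: s6:1→0
  Δ3: s9:1→0
  (3Δ to stable)
t=9 Δ0: s1=1 s5=0 s7=0 s6=0 clk=1 s9=0 s3=0
  Δ1: clk:1→0
  (1Δ to stable)
t=10 Δ0: s1=1 s5=0 s7=0 s6=0 clk=0 s9=0 s3=0
  Δ1: clk:0→1
  Δ2: s6:0→1
  Δ3: s9:0→1
  (3Δ to stable)
t=11 Δ0: s1=1 s5=0 s7=0 s6=1 clk=1 s9=1 s3=0
  Δ1: clk:1→0
  (1Δ to stable)
t=12 Δ0: s1=1 s5=0 s7=0 s6=1 clk=0 s9=1 s3=0
  Δ1: clk:0→1
  Δ2: s6:1→0
  Δ3: s9:1→0
  (3Δ to stable)
t=13 Δ0: s1=1 s5=0 s7=0 s6=0 clk=1 s9=0 s3=0
  Δ1: clk:1→0
  (1Δ to stable)
t=14 Δ0: s1=1 s5=0 s7=0 s6=0 clk=0 s9=0 s3=0
  Δ1: clk:0→1
  Δ2: s6:0→1
  Δ3: s9:0→1
  (3Δ to stable)
t=15 Δ0: s1=1 s5=0 s7=0 s6=1 clk=1 s9=1 s3=0
  Δ1: clk:1→0
  (1Δ to stable)
t=16 Δ0: s1=1 s5=0 s7=0 s6=1 clk=0 s9=1 s3=0
  Δ1: clk:0→1
  Δ2: s6:1→0
  Δ3: s9:1→0
  (3Δ to stable)

0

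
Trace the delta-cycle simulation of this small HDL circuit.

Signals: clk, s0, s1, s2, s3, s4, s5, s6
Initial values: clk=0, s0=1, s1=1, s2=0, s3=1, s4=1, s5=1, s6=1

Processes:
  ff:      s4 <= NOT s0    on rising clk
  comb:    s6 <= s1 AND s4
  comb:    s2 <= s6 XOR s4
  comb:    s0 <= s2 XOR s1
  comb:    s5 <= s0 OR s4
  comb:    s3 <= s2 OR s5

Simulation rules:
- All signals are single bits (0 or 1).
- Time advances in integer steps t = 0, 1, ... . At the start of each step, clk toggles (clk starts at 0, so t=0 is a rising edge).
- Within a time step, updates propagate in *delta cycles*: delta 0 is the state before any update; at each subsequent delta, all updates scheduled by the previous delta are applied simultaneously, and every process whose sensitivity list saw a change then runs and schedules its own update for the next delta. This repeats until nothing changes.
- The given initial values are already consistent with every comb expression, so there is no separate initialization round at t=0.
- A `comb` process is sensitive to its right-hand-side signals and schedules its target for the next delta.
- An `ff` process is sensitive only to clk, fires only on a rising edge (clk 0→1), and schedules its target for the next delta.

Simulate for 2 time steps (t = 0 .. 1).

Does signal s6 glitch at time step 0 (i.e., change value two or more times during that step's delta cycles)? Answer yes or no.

t=0 Δ0: s3=1 clk=0 s4=1 s1=1 s2=0 s0=1 s5=1 s6=1
  Δ1: clk:0→1
  Δ2: s4:1→0
  Δ3: s2:0→1, s6:1→0
  Δ4: s2:1→0, s0:1→0
  Δ5: s0:0→1, s5:1→0
  Δ6: s3:1→0, s5:0→1
  Δ7: s3:0→1
  (7Δ to stable)
t=1 Δ0: s3=1 clk=1 s4=0 s1=1 s2=0 s0=1 s5=1 s6=0
  Δ1: clk:1→0
  (1Δ to stable)

no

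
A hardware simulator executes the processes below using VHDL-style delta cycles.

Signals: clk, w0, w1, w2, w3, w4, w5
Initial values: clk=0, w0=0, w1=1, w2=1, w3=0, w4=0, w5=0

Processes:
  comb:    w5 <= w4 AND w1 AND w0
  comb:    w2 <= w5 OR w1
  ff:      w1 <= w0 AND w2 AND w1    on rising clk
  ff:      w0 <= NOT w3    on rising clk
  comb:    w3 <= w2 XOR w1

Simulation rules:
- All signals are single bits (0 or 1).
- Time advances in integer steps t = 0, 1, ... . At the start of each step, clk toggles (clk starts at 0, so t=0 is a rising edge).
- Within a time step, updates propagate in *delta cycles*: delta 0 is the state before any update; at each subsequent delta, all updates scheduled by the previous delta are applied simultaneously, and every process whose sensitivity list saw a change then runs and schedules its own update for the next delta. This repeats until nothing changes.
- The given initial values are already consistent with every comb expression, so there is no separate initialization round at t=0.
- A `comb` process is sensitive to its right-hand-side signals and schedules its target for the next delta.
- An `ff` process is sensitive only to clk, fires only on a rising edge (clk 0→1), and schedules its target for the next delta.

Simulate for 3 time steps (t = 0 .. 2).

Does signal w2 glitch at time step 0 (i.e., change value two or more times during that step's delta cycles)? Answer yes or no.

[bits: w5,w3,w4,w0,w1,w2,clk]
t=0: Δ0=0000110 Δ1=0000111 Δ2=0001011 Δ3=0101001 Δ4=0001001 | 4Δ
t=1: Δ0=0001001 Δ1=0001000 | 1Δ
t=2: Δ0=0001000 Δ1=0001001 | 1Δ

no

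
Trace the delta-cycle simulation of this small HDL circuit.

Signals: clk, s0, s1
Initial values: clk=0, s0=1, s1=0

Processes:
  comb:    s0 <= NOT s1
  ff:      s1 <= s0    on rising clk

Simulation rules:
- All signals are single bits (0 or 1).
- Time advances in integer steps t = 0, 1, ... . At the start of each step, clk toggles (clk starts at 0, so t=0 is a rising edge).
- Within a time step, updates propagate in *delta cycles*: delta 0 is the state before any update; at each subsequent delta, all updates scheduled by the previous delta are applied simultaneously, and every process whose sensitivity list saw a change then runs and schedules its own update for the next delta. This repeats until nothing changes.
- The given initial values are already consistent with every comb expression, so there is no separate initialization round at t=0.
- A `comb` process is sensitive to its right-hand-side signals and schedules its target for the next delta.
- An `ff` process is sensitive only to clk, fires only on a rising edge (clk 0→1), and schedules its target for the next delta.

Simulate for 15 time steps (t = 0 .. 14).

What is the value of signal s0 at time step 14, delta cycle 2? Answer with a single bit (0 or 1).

0

t=0 Δ0: s1=0 s0=1 clk=0
  Δ1: clk:0→1
  Δ2: s1:0→1
  Δ3: s0:1→0
  (3Δ to stable)
t=1 Δ0: s1=1 s0=0 clk=1
  Δ1: clk:1→0
  (1Δ to stable)
t=2 Δ0: s1=1 s0=0 clk=0
  Δ1: clk:0→1
  Δ2: s1:1→0
  Δ3: s0:0→1
  (3Δ to stable)
t=3 Δ0: s1=0 s0=1 clk=1
  Δ1: clk:1→0
  (1Δ to stable)
t=4 Δ0: s1=0 s0=1 clk=0
  Δ1: clk:0→1
  Δ2: s1:0→1
  Δ3: s0:1→0
  (3Δ to stable)
t=5 Δ0: s1=1 s0=0 clk=1
  Δ1: clk:1→0
  (1Δ to stable)
t=6 Δ0: s1=1 s0=0 clk=0
  Δ1: clk:0→1
  Δ2: s1:1→0
  Δ3: s0:0→1
  (3Δ to stable)
t=7 Δ0: s1=0 s0=1 clk=1
  Δ1: clk:1→0
  (1Δ to stable)
t=8 Δ0: s1=0 s0=1 clk=0
  Δ1: clk:0→1
  Δ2: s1:0→1
  Δ3: s0:1→0
  (3Δ to stable)
t=9 Δ0: s1=1 s0=0 clk=1
  Δ1: clk:1→0
  (1Δ to stable)
t=10 Δ0: s1=1 s0=0 clk=0
  Δ1: clk:0→1
  Δ2: s1:1→0
  Δ3: s0:0→1
  (3Δ to stable)
t=11 Δ0: s1=0 s0=1 clk=1
  Δ1: clk:1→0
  (1Δ to stable)
t=12 Δ0: s1=0 s0=1 clk=0
  Δ1: clk:0→1
  Δ2: s1:0→1
  Δ3: s0:1→0
  (3Δ to stable)
t=13 Δ0: s1=1 s0=0 clk=1
  Δ1: clk:1→0
  (1Δ to stable)
t=14 Δ0: s1=1 s0=0 clk=0
  Δ1: clk:0→1
  Δ2: s1:1→0
  Δ3: s0:0→1
  (3Δ to stable)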